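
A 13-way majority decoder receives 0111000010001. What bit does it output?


Ones: 5 out of 13
Threshold: 7

0 (5/13 voted 1)


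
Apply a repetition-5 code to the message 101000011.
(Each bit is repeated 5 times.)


Each bit -> 5 copies

111110000011111000000000000000000001111111111


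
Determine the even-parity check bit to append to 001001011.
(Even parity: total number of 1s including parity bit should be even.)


Number of 1s in data: 4
Parity bit: 0

0


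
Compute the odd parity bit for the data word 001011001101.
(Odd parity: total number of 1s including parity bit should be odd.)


Number of 1s in data: 6
Parity bit: 1

1


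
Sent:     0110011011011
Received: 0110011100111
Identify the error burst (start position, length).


XOR: 0000000111100

Burst at position 7, length 4


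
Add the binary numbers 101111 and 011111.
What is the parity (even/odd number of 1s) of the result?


101111 = 47
011111 = 31
Sum = 78 = 1001110
1s count = 4

even parity (4 ones in 1001110)


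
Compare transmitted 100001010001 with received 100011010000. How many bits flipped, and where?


XOR: 000010000001

2 error(s) at position(s): 4, 11


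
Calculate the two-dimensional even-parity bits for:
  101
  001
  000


Row parities: 010
Column parities: 100

Row P: 010, Col P: 100, Corner: 1


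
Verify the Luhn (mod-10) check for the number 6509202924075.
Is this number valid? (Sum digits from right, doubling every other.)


Luhn sum = 49
49 mod 10 = 9

Invalid (Luhn sum mod 10 = 9)


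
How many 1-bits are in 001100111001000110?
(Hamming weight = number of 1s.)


Counting 1s in 001100111001000110

8


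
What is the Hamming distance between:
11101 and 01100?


XOR: 10001
Count of 1s: 2

2


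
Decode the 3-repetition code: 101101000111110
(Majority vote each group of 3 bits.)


Groups: 101, 101, 000, 111, 110
Majority votes: 11011

11011


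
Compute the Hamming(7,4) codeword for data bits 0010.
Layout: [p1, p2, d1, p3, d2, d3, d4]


Parity bits: p1=0, p2=1, p3=1

0101010


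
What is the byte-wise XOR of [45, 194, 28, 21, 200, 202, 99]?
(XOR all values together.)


XOR chain: 45 ^ 194 ^ 28 ^ 21 ^ 200 ^ 202 ^ 99 = 135

135


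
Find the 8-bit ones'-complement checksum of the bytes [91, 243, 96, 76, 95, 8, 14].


Sum = 623 mod 256 = 111
Complement = 144

144


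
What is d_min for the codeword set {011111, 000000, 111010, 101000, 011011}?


Comparing all pairs, minimum distance: 1
Can detect 0 errors, correct 0 errors

1


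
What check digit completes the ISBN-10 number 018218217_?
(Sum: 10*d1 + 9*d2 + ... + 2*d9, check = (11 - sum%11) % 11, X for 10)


Weighted sum: 158
158 mod 11 = 4

Check digit: 7


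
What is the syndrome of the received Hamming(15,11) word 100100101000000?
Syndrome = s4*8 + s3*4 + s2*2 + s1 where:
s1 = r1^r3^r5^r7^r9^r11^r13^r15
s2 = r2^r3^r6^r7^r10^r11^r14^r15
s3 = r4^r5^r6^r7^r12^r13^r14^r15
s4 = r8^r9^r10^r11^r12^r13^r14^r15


s1=1, s2=1, s3=0, s4=1

Syndrome = 11 (error at position 11)


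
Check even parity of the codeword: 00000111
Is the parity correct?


Number of 1s: 3

No, parity error (3 ones)


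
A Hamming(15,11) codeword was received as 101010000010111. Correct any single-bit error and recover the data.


Syndrome = 0: no error detected

Data: 11000010111 (no errors)


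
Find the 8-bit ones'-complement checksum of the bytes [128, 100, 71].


Sum = 299 mod 256 = 43
Complement = 212

212


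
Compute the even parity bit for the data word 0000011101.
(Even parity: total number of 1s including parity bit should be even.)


Number of 1s in data: 4
Parity bit: 0

0


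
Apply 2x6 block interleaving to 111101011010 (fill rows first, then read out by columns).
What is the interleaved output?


Matrix:
  111101
  011010
Read columns: 101111100110

101111100110


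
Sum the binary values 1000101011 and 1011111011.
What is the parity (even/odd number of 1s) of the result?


1000101011 = 555
1011111011 = 763
Sum = 1318 = 10100100110
1s count = 5

odd parity (5 ones in 10100100110)


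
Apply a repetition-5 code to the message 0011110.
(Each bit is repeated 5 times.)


Each bit -> 5 copies

00000000001111111111111111111100000


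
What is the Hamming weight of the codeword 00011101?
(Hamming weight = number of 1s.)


Counting 1s in 00011101

4


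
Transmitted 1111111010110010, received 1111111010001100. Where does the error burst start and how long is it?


XOR: 0000000000111110

Burst at position 10, length 5


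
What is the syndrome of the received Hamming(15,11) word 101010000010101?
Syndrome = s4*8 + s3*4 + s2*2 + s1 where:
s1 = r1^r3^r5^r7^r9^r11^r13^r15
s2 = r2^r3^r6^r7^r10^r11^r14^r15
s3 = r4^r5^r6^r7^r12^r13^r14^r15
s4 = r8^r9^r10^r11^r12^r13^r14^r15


s1=0, s2=1, s3=1, s4=1

Syndrome = 14 (error at position 14)


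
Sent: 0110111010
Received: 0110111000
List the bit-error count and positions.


XOR: 0000000010

1 error(s) at position(s): 8


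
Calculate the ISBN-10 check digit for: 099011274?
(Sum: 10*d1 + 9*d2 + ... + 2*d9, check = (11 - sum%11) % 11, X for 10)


Weighted sum: 201
201 mod 11 = 3

Check digit: 8


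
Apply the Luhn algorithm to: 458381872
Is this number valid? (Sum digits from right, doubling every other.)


Luhn sum = 44
44 mod 10 = 4

Invalid (Luhn sum mod 10 = 4)


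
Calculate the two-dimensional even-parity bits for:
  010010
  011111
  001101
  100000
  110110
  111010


Row parities: 011100
Column parities: 101100

Row P: 011100, Col P: 101100, Corner: 1


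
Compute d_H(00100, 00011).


XOR: 00111
Count of 1s: 3

3


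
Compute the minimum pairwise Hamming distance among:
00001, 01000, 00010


Comparing all pairs, minimum distance: 2
Can detect 1 errors, correct 0 errors

2


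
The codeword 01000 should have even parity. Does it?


Number of 1s: 1

No, parity error (1 ones)


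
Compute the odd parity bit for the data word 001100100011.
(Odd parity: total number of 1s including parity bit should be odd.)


Number of 1s in data: 5
Parity bit: 0

0


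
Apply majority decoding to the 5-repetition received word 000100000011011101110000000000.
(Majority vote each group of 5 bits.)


Groups: 00010, 00000, 11011, 10111, 00000, 00000
Majority votes: 001100

001100


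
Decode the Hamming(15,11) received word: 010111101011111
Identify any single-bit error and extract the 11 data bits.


Syndrome = 0: no error detected

Data: 01111011111 (no errors)


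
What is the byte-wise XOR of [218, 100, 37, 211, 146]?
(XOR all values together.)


XOR chain: 218 ^ 100 ^ 37 ^ 211 ^ 146 = 218

218


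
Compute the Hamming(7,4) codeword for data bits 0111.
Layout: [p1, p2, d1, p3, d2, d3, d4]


Parity bits: p1=0, p2=0, p3=1

0001111


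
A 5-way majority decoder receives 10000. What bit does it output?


Ones: 1 out of 5
Threshold: 3

0 (1/5 voted 1)


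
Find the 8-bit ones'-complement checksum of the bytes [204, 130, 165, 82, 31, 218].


Sum = 830 mod 256 = 62
Complement = 193

193


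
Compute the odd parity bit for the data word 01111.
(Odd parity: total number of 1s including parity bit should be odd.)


Number of 1s in data: 4
Parity bit: 1

1


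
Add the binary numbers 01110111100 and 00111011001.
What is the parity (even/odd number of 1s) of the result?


01110111100 = 956
00111011001 = 473
Sum = 1429 = 10110010101
1s count = 6

even parity (6 ones in 10110010101)


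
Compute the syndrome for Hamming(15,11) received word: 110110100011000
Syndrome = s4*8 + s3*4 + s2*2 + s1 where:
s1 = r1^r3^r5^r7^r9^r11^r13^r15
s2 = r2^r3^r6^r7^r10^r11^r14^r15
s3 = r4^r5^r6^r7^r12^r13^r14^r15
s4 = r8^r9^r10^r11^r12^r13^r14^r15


s1=0, s2=1, s3=0, s4=0

Syndrome = 2 (error at position 2)


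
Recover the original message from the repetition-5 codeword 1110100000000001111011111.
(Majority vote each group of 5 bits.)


Groups: 11101, 00000, 00000, 11110, 11111
Majority votes: 10011

10011


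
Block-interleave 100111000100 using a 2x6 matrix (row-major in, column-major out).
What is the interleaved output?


Matrix:
  100111
  000100
Read columns: 100000111010

100000111010


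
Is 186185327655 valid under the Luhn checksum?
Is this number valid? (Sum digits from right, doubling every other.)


Luhn sum = 51
51 mod 10 = 1

Invalid (Luhn sum mod 10 = 1)


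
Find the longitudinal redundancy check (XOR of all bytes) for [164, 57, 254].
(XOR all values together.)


XOR chain: 164 ^ 57 ^ 254 = 99

99


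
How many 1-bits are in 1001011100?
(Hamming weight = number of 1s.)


Counting 1s in 1001011100

5


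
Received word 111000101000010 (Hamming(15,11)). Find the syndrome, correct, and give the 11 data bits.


Syndrome = 0: no error detected

Data: 10011000010 (no errors)


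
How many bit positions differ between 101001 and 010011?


XOR: 111010
Count of 1s: 4

4


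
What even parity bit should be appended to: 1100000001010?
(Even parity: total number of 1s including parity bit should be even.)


Number of 1s in data: 4
Parity bit: 0

0


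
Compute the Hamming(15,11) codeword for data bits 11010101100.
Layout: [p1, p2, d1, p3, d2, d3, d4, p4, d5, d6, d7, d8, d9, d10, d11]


Parity bits: p1=0, p2=1, p3=0, p4=1

011010110101100


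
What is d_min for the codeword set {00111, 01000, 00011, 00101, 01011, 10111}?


Comparing all pairs, minimum distance: 1
Can detect 0 errors, correct 0 errors

1


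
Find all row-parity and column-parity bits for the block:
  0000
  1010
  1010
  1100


Row parities: 0000
Column parities: 1100

Row P: 0000, Col P: 1100, Corner: 0


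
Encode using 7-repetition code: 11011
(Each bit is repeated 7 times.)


Each bit -> 7 copies

11111111111111000000011111111111111


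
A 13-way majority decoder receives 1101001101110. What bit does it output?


Ones: 8 out of 13
Threshold: 7

1 (8/13 voted 1)


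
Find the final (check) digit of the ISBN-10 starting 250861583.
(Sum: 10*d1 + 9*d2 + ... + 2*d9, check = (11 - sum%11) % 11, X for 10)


Weighted sum: 212
212 mod 11 = 3

Check digit: 8


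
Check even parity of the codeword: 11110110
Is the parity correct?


Number of 1s: 6

Yes, parity is correct (6 ones)


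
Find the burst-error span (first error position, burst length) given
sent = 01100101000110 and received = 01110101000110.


XOR: 00010000000000

Burst at position 3, length 1


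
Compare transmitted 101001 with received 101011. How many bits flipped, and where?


XOR: 000010

1 error(s) at position(s): 4


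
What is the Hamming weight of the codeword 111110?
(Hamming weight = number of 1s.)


Counting 1s in 111110

5


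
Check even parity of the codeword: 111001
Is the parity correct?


Number of 1s: 4

Yes, parity is correct (4 ones)


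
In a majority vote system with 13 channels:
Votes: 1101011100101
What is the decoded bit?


Ones: 8 out of 13
Threshold: 7

1 (8/13 voted 1)


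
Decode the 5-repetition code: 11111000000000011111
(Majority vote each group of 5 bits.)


Groups: 11111, 00000, 00000, 11111
Majority votes: 1001

1001


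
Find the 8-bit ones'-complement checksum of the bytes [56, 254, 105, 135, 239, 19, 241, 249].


Sum = 1298 mod 256 = 18
Complement = 237

237


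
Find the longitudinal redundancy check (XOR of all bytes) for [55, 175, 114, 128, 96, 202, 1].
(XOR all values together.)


XOR chain: 55 ^ 175 ^ 114 ^ 128 ^ 96 ^ 202 ^ 1 = 193

193


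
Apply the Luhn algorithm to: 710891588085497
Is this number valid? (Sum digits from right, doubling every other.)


Luhn sum = 76
76 mod 10 = 6

Invalid (Luhn sum mod 10 = 6)


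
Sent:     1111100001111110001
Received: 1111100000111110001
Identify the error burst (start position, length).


XOR: 0000000001000000000

Burst at position 9, length 1


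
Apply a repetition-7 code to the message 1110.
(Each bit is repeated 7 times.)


Each bit -> 7 copies

1111111111111111111110000000


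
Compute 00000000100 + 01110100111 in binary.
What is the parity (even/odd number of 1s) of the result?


00000000100 = 4
01110100111 = 935
Sum = 939 = 1110101011
1s count = 7

odd parity (7 ones in 1110101011)


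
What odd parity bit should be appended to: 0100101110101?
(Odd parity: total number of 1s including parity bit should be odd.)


Number of 1s in data: 7
Parity bit: 0

0


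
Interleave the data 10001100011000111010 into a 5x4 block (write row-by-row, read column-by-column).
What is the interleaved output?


Matrix:
  1000
  1100
  0110
  0011
  1010
Read columns: 11001011000011100010

11001011000011100010


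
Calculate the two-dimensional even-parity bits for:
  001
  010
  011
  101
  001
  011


Row parities: 110010
Column parities: 111

Row P: 110010, Col P: 111, Corner: 1


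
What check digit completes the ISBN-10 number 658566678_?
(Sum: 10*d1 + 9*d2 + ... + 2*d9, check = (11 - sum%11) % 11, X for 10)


Weighted sum: 331
331 mod 11 = 1

Check digit: X


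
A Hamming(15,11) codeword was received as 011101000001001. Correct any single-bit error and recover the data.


Syndrome = 0: no error detected

Data: 10100001001 (no errors)


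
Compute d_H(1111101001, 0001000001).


XOR: 1110101000
Count of 1s: 5

5


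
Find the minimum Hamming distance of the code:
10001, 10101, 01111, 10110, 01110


Comparing all pairs, minimum distance: 1
Can detect 0 errors, correct 0 errors

1


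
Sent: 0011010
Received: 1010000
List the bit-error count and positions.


XOR: 1001010

3 error(s) at position(s): 0, 3, 5


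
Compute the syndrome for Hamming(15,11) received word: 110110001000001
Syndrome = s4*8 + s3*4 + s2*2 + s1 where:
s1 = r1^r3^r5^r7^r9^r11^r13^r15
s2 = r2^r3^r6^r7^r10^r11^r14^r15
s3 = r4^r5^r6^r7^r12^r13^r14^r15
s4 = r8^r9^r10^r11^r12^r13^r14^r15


s1=0, s2=0, s3=1, s4=0

Syndrome = 4 (error at position 4)


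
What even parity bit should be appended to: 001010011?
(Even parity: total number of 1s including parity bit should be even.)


Number of 1s in data: 4
Parity bit: 0

0


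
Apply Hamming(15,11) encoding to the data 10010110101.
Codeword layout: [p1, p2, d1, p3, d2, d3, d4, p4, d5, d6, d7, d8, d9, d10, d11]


Parity bits: p1=1, p2=1, p3=1, p4=0

111100100110101


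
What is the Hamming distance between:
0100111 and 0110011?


XOR: 0010100
Count of 1s: 2

2


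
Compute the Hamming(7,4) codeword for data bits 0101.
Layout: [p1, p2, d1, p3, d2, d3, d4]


Parity bits: p1=0, p2=1, p3=0

0100101


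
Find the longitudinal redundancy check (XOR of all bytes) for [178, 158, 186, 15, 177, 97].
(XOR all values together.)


XOR chain: 178 ^ 158 ^ 186 ^ 15 ^ 177 ^ 97 = 73

73


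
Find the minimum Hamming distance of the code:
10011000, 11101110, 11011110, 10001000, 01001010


Comparing all pairs, minimum distance: 1
Can detect 0 errors, correct 0 errors

1


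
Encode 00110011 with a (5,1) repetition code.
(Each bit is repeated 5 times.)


Each bit -> 5 copies

0000000000111111111100000000001111111111


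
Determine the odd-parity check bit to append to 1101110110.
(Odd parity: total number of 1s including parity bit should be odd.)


Number of 1s in data: 7
Parity bit: 0

0


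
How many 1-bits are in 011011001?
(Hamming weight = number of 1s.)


Counting 1s in 011011001

5


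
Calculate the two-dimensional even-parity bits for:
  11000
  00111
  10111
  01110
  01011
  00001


Row parities: 010111
Column parities: 01100

Row P: 010111, Col P: 01100, Corner: 0


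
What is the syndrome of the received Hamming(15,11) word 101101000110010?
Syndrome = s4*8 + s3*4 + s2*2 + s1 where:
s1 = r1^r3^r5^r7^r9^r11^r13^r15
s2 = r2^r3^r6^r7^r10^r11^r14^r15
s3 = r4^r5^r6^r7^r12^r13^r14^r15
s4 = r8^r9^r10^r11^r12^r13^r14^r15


s1=1, s2=1, s3=1, s4=1

Syndrome = 15 (error at position 15)


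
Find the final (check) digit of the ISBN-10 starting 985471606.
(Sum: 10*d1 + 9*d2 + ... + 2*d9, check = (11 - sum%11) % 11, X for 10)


Weighted sum: 313
313 mod 11 = 5

Check digit: 6


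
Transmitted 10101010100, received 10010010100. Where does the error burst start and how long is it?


XOR: 00111000000

Burst at position 2, length 3


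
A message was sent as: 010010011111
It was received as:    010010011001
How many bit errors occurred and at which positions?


XOR: 000000000110

2 error(s) at position(s): 9, 10


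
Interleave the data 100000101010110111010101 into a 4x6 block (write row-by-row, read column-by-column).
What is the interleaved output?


Matrix:
  100000
  101010
  110111
  010101
Read columns: 111000110100001101100011

111000110100001101100011


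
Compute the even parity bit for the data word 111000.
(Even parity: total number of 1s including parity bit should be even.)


Number of 1s in data: 3
Parity bit: 1

1


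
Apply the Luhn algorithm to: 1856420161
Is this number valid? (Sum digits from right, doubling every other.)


Luhn sum = 32
32 mod 10 = 2

Invalid (Luhn sum mod 10 = 2)


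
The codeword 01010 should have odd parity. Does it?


Number of 1s: 2

No, parity error (2 ones)


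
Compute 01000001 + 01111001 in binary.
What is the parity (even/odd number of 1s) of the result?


01000001 = 65
01111001 = 121
Sum = 186 = 10111010
1s count = 5

odd parity (5 ones in 10111010)


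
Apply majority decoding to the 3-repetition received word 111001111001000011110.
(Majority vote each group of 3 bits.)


Groups: 111, 001, 111, 001, 000, 011, 110
Majority votes: 1010011

1010011


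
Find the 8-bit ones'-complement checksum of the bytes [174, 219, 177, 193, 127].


Sum = 890 mod 256 = 122
Complement = 133

133


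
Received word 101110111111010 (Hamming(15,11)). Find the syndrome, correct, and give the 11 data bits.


Syndrome = 6: error at position 6

Data: 11111111010 (corrected bit 6)


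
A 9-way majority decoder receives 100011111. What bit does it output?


Ones: 6 out of 9
Threshold: 5

1 (6/9 voted 1)


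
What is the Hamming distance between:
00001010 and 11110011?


XOR: 11111001
Count of 1s: 6

6


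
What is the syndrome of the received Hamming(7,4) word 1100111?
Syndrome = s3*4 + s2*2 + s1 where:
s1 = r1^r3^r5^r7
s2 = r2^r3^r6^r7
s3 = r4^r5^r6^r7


s1=1, s2=1, s3=1

Syndrome = 7 (error at position 7)


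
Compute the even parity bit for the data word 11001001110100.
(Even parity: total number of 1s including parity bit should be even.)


Number of 1s in data: 7
Parity bit: 1

1


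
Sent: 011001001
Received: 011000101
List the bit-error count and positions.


XOR: 000001100

2 error(s) at position(s): 5, 6


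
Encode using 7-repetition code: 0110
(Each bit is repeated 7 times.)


Each bit -> 7 copies

0000000111111111111110000000


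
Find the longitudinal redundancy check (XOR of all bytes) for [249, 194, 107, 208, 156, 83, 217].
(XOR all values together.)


XOR chain: 249 ^ 194 ^ 107 ^ 208 ^ 156 ^ 83 ^ 217 = 150

150


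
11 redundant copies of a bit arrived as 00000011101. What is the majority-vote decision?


Ones: 4 out of 11
Threshold: 6

0 (4/11 voted 1)


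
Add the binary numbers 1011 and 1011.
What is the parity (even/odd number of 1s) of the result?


1011 = 11
1011 = 11
Sum = 22 = 10110
1s count = 3

odd parity (3 ones in 10110)


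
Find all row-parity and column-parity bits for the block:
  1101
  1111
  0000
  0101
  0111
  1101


Row parities: 100011
Column parities: 1101

Row P: 100011, Col P: 1101, Corner: 1


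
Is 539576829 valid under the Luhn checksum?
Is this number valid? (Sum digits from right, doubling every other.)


Luhn sum = 52
52 mod 10 = 2

Invalid (Luhn sum mod 10 = 2)


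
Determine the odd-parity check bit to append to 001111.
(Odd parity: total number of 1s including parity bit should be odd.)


Number of 1s in data: 4
Parity bit: 1

1


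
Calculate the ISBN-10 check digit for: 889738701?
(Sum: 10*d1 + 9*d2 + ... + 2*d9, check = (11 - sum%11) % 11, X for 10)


Weighted sum: 361
361 mod 11 = 9

Check digit: 2


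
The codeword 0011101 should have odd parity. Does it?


Number of 1s: 4

No, parity error (4 ones)


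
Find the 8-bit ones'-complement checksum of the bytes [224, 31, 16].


Sum = 271 mod 256 = 15
Complement = 240

240


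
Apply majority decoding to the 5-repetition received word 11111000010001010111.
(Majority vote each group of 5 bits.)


Groups: 11111, 00001, 00010, 10111
Majority votes: 1001

1001


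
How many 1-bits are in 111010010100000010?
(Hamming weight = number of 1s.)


Counting 1s in 111010010100000010

7


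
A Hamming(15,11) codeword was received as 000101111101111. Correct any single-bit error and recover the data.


Syndrome = 14: error at position 14

Data: 00111101101 (corrected bit 14)


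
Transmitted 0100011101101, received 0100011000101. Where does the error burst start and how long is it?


XOR: 0000000101000

Burst at position 7, length 3


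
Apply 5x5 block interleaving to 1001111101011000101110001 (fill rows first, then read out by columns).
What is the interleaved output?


Matrix:
  10011
  11101
  01100
  01011
  10001
Read columns: 1100101110011001001011011

1100101110011001001011011


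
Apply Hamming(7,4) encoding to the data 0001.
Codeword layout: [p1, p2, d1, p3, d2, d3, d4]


Parity bits: p1=1, p2=1, p3=1

1101001


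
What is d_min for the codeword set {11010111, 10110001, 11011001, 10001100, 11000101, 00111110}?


Comparing all pairs, minimum distance: 2
Can detect 1 errors, correct 0 errors

2


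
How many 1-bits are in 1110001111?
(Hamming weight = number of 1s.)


Counting 1s in 1110001111

7


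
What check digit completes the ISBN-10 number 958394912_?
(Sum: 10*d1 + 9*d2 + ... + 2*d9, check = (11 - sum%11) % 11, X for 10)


Weighted sum: 337
337 mod 11 = 7

Check digit: 4


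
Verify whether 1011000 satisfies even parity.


Number of 1s: 3

No, parity error (3 ones)


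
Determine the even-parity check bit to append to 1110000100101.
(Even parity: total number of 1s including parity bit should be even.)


Number of 1s in data: 6
Parity bit: 0

0


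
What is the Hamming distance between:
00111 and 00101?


XOR: 00010
Count of 1s: 1

1


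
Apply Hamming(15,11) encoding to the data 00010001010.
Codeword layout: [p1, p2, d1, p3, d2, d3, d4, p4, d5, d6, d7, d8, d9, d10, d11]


Parity bits: p1=1, p2=0, p3=1, p4=0

100100100001010


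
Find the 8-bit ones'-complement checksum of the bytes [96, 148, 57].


Sum = 301 mod 256 = 45
Complement = 210

210


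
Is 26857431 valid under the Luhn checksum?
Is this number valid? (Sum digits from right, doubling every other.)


Luhn sum = 38
38 mod 10 = 8

Invalid (Luhn sum mod 10 = 8)


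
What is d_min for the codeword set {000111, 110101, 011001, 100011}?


Comparing all pairs, minimum distance: 2
Can detect 1 errors, correct 0 errors

2


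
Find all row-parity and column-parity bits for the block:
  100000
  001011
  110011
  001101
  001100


Row parities: 11010
Column parities: 011001

Row P: 11010, Col P: 011001, Corner: 1


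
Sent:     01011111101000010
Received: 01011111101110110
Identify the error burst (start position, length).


XOR: 00000000000110100

Burst at position 11, length 4


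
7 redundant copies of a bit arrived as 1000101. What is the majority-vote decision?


Ones: 3 out of 7
Threshold: 4

0 (3/7 voted 1)


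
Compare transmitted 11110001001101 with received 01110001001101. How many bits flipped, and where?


XOR: 10000000000000

1 error(s) at position(s): 0


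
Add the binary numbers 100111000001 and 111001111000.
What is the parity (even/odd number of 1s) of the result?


100111000001 = 2497
111001111000 = 3704
Sum = 6201 = 1100000111001
1s count = 6

even parity (6 ones in 1100000111001)


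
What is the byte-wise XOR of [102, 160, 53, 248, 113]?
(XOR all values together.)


XOR chain: 102 ^ 160 ^ 53 ^ 248 ^ 113 = 122

122


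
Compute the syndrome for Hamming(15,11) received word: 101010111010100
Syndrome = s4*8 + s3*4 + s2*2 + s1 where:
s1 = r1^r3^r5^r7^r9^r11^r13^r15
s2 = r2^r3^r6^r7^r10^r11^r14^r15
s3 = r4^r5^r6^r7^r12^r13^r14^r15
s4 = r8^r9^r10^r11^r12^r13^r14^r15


s1=1, s2=1, s3=1, s4=0

Syndrome = 7 (error at position 7)


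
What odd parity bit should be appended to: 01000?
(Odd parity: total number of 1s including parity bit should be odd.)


Number of 1s in data: 1
Parity bit: 0

0


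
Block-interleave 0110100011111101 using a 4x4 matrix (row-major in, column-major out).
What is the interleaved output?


Matrix:
  0110
  1000
  1111
  1101
Read columns: 0111101110100011

0111101110100011


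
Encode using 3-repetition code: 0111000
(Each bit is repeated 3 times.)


Each bit -> 3 copies

000111111111000000000


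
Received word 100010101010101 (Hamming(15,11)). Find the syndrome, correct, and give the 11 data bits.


Syndrome = 3: error at position 3

Data: 11011010101 (corrected bit 3)


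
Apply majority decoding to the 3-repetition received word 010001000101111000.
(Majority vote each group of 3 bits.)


Groups: 010, 001, 000, 101, 111, 000
Majority votes: 000110

000110


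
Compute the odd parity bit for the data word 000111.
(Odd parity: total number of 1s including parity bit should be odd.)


Number of 1s in data: 3
Parity bit: 0

0


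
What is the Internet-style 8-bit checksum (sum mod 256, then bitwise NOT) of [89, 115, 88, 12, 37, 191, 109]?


Sum = 641 mod 256 = 129
Complement = 126

126


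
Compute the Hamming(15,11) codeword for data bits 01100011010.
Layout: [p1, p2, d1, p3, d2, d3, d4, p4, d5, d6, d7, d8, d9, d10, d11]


Parity bits: p1=0, p2=1, p3=0, p4=1

010011010011010


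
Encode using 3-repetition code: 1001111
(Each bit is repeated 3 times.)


Each bit -> 3 copies

111000000111111111111


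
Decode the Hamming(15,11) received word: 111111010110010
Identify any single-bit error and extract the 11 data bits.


Syndrome = 0: no error detected

Data: 11100110010 (no errors)


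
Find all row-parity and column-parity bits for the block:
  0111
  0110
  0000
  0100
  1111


Row parities: 10010
Column parities: 1010

Row P: 10010, Col P: 1010, Corner: 0


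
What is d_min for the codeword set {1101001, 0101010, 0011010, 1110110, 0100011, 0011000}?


Comparing all pairs, minimum distance: 1
Can detect 0 errors, correct 0 errors

1


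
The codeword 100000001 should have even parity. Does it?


Number of 1s: 2

Yes, parity is correct (2 ones)


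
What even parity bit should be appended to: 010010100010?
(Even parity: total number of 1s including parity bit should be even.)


Number of 1s in data: 4
Parity bit: 0

0


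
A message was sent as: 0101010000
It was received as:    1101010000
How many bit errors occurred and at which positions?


XOR: 1000000000

1 error(s) at position(s): 0


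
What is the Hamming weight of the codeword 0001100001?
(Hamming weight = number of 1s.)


Counting 1s in 0001100001

3


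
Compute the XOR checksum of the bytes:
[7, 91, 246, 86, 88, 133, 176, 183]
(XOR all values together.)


XOR chain: 7 ^ 91 ^ 246 ^ 86 ^ 88 ^ 133 ^ 176 ^ 183 = 38

38


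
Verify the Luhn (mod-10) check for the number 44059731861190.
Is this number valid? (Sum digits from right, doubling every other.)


Luhn sum = 65
65 mod 10 = 5

Invalid (Luhn sum mod 10 = 5)


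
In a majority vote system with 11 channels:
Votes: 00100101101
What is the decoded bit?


Ones: 5 out of 11
Threshold: 6

0 (5/11 voted 1)


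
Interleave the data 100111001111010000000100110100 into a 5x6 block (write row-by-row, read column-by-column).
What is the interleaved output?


Matrix:
  100111
  001111
  010000
  000100
  110100
Read columns: 100010010101000110111100011000

100010010101000110111100011000


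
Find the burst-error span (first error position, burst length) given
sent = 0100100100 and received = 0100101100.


XOR: 0000001000

Burst at position 6, length 1


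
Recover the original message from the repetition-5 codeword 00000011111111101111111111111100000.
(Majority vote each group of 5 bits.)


Groups: 00000, 01111, 11111, 01111, 11111, 11111, 00000
Majority votes: 0111110

0111110


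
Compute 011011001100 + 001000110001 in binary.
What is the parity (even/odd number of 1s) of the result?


011011001100 = 1740
001000110001 = 561
Sum = 2301 = 100011111101
1s count = 8

even parity (8 ones in 100011111101)


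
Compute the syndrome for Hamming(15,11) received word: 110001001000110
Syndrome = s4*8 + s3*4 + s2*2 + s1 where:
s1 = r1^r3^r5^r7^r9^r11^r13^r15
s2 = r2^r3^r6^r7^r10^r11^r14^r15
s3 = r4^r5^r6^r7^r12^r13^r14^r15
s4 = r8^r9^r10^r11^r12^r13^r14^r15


s1=1, s2=1, s3=1, s4=1

Syndrome = 15 (error at position 15)


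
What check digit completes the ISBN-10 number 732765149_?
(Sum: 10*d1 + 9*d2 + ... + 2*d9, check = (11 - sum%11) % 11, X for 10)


Weighted sum: 257
257 mod 11 = 4

Check digit: 7


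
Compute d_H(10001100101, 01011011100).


XOR: 11010111001
Count of 1s: 7

7


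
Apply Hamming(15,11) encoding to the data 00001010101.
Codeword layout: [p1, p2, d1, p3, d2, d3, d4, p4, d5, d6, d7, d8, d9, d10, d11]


Parity bits: p1=0, p2=0, p3=0, p4=0

000000001010101


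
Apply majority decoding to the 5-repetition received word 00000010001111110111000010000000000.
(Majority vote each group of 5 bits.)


Groups: 00000, 01000, 11111, 10111, 00001, 00000, 00000
Majority votes: 0011000

0011000


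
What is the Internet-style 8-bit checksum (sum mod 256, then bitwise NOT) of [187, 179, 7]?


Sum = 373 mod 256 = 117
Complement = 138

138


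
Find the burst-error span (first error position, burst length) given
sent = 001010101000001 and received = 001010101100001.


XOR: 000000000100000

Burst at position 9, length 1


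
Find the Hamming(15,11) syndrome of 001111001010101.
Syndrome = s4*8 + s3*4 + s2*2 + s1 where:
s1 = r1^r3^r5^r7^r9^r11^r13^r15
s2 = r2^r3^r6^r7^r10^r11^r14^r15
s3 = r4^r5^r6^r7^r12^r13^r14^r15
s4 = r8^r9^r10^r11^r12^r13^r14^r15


s1=0, s2=0, s3=1, s4=0

Syndrome = 4 (error at position 4)


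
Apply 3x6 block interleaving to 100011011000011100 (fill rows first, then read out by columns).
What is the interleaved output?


Matrix:
  100011
  011000
  011100
Read columns: 100011011001100100

100011011001100100


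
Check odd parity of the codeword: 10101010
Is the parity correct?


Number of 1s: 4

No, parity error (4 ones)


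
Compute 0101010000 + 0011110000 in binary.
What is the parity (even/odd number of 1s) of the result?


0101010000 = 336
0011110000 = 240
Sum = 576 = 1001000000
1s count = 2

even parity (2 ones in 1001000000)


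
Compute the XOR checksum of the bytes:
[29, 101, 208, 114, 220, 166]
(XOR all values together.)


XOR chain: 29 ^ 101 ^ 208 ^ 114 ^ 220 ^ 166 = 160

160


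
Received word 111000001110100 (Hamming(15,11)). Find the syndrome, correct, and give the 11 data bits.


Syndrome = 5: error at position 5

Data: 11001110100 (corrected bit 5)


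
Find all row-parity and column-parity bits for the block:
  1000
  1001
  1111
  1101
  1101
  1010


Row parities: 100110
Column parities: 0100

Row P: 100110, Col P: 0100, Corner: 1


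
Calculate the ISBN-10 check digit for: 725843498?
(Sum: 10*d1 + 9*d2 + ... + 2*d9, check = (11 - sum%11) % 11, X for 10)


Weighted sum: 282
282 mod 11 = 7

Check digit: 4


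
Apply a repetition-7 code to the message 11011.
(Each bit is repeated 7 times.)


Each bit -> 7 copies

11111111111111000000011111111111111


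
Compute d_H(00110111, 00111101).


XOR: 00001010
Count of 1s: 2

2


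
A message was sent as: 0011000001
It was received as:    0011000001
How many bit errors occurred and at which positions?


XOR: 0000000000

0 errors (received matches sent)


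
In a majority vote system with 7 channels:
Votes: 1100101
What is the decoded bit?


Ones: 4 out of 7
Threshold: 4

1 (4/7 voted 1)


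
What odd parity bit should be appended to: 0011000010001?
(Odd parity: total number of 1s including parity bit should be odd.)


Number of 1s in data: 4
Parity bit: 1

1


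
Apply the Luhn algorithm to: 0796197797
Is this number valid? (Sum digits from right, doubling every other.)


Luhn sum = 61
61 mod 10 = 1

Invalid (Luhn sum mod 10 = 1)


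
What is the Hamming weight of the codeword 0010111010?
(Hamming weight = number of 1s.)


Counting 1s in 0010111010

5


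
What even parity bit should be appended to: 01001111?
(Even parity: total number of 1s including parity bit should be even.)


Number of 1s in data: 5
Parity bit: 1

1


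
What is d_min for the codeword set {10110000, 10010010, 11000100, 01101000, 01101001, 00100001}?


Comparing all pairs, minimum distance: 1
Can detect 0 errors, correct 0 errors

1


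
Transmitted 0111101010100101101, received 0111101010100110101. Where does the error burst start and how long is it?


XOR: 0000000000000011000

Burst at position 14, length 2


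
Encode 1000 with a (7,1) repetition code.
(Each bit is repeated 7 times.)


Each bit -> 7 copies

1111111000000000000000000000


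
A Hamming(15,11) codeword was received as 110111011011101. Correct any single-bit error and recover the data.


Syndrome = 0: no error detected

Data: 01101011101 (no errors)


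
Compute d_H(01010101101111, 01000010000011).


XOR: 00010111101100
Count of 1s: 7

7


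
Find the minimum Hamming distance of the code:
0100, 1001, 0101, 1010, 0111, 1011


Comparing all pairs, minimum distance: 1
Can detect 0 errors, correct 0 errors

1


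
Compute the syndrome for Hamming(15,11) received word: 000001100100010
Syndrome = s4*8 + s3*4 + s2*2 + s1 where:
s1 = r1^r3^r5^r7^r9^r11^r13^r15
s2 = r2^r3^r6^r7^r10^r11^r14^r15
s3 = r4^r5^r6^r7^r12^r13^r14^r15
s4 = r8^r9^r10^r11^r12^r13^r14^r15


s1=1, s2=0, s3=1, s4=0

Syndrome = 5 (error at position 5)


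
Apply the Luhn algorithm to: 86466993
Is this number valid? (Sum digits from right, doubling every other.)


Luhn sum = 51
51 mod 10 = 1

Invalid (Luhn sum mod 10 = 1)


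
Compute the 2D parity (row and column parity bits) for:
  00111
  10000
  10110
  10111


Row parities: 1110
Column parities: 10110

Row P: 1110, Col P: 10110, Corner: 1


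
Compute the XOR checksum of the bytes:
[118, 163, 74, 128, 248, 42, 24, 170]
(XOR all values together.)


XOR chain: 118 ^ 163 ^ 74 ^ 128 ^ 248 ^ 42 ^ 24 ^ 170 = 127

127


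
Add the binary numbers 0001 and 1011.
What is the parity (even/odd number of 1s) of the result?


0001 = 1
1011 = 11
Sum = 12 = 1100
1s count = 2

even parity (2 ones in 1100)


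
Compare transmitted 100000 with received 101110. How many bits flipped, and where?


XOR: 001110

3 error(s) at position(s): 2, 3, 4


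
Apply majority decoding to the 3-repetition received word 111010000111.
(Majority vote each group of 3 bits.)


Groups: 111, 010, 000, 111
Majority votes: 1001

1001


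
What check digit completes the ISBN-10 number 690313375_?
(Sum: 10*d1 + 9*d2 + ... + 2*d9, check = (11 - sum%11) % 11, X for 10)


Weighted sum: 226
226 mod 11 = 6

Check digit: 5


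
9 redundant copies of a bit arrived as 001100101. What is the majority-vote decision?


Ones: 4 out of 9
Threshold: 5

0 (4/9 voted 1)


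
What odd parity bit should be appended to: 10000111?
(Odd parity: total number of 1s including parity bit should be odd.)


Number of 1s in data: 4
Parity bit: 1

1


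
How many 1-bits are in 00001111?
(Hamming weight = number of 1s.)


Counting 1s in 00001111

4


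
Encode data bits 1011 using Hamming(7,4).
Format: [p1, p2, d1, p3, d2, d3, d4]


Parity bits: p1=0, p2=1, p3=0

0110011


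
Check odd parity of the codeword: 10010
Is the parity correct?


Number of 1s: 2

No, parity error (2 ones)


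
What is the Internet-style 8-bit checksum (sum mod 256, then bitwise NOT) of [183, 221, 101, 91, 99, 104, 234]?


Sum = 1033 mod 256 = 9
Complement = 246

246


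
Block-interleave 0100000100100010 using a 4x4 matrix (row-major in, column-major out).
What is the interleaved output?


Matrix:
  0100
  0001
  0010
  0010
Read columns: 0000100000110100

0000100000110100


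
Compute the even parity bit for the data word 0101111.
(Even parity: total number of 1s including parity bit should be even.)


Number of 1s in data: 5
Parity bit: 1

1


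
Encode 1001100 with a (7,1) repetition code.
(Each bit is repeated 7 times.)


Each bit -> 7 copies

1111111000000000000001111111111111100000000000000


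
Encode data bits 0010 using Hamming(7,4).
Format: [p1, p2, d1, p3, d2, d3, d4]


Parity bits: p1=0, p2=1, p3=1

0101010


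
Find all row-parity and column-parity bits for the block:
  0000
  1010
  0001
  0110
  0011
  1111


Row parities: 001000
Column parities: 0001

Row P: 001000, Col P: 0001, Corner: 1


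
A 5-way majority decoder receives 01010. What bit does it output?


Ones: 2 out of 5
Threshold: 3

0 (2/5 voted 1)


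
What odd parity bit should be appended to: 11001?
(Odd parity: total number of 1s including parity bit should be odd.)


Number of 1s in data: 3
Parity bit: 0

0


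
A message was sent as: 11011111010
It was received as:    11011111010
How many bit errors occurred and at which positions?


XOR: 00000000000

0 errors (received matches sent)


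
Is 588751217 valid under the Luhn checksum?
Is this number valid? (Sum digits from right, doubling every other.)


Luhn sum = 43
43 mod 10 = 3

Invalid (Luhn sum mod 10 = 3)


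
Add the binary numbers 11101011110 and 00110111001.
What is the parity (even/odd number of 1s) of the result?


11101011110 = 1886
00110111001 = 441
Sum = 2327 = 100100010111
1s count = 6

even parity (6 ones in 100100010111)


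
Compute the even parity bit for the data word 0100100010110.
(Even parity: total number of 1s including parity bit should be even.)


Number of 1s in data: 5
Parity bit: 1

1


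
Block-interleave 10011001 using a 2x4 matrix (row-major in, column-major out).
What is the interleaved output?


Matrix:
  1001
  1001
Read columns: 11000011

11000011


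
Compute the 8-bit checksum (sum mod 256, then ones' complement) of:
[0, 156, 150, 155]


Sum = 461 mod 256 = 205
Complement = 50

50


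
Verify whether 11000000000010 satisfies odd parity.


Number of 1s: 3

Yes, parity is correct (3 ones)


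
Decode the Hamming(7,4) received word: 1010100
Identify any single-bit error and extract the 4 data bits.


Syndrome = 7: error at position 7

Data: 1101 (corrected bit 7)


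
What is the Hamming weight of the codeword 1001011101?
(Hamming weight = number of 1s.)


Counting 1s in 1001011101

6


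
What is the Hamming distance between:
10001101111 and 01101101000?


XOR: 11100000111
Count of 1s: 6

6


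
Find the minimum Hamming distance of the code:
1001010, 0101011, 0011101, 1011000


Comparing all pairs, minimum distance: 2
Can detect 1 errors, correct 0 errors

2


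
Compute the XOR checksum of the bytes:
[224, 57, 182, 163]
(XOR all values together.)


XOR chain: 224 ^ 57 ^ 182 ^ 163 = 204

204


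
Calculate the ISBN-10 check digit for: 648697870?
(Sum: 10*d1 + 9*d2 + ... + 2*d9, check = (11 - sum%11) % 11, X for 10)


Weighted sum: 344
344 mod 11 = 3

Check digit: 8
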